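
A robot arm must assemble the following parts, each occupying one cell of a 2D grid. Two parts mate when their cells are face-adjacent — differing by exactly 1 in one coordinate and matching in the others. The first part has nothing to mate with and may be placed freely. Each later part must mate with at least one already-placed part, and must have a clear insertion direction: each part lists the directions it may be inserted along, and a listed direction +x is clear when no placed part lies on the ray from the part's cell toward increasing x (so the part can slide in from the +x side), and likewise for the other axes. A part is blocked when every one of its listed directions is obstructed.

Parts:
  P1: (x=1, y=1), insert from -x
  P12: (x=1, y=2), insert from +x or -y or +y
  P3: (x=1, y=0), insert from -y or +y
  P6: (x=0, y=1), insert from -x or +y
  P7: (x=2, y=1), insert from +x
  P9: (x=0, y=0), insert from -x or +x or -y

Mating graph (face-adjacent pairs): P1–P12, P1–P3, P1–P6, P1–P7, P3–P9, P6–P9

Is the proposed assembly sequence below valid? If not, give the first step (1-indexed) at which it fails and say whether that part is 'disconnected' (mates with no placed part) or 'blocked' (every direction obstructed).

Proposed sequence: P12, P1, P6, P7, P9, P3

Valid

1. P12@(1, 2) [+x clear] — {P12}
2. P1@(1, 1) [-x clear] — {P1, P12}
3. P6@(0, 1) [-x clear] — {P1, P12, P6}
4. P7@(2, 1) [+x clear] — {P1, P12, P6, P7}
5. P9@(0, 0) [-x clear] — {P1, P12, P6, P7, P9}
6. P3@(1, 0) [-y clear] — {P1, P12, P3, P6, P7, P9}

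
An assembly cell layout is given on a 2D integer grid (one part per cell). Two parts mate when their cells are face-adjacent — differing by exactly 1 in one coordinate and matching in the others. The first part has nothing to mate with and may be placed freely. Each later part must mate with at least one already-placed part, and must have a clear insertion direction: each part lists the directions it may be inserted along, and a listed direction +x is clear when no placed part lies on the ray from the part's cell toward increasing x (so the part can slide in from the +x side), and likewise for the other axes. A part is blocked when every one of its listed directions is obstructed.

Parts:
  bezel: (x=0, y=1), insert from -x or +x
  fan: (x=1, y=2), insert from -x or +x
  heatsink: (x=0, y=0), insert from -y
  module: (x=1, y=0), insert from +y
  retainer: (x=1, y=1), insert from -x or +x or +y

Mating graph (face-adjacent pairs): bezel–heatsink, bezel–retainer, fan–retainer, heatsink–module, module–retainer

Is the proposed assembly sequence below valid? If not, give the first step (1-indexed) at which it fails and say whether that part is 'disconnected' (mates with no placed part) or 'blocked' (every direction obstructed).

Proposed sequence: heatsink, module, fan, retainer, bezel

Invalid at step 3 (disconnected)

1. heatsink@(0, 0) [-y clear] — {heatsink}
2. module@(1, 0) [+y clear] — {heatsink, module}
3. fan@(1, 2) — no placed neighbour ⇒ disconnected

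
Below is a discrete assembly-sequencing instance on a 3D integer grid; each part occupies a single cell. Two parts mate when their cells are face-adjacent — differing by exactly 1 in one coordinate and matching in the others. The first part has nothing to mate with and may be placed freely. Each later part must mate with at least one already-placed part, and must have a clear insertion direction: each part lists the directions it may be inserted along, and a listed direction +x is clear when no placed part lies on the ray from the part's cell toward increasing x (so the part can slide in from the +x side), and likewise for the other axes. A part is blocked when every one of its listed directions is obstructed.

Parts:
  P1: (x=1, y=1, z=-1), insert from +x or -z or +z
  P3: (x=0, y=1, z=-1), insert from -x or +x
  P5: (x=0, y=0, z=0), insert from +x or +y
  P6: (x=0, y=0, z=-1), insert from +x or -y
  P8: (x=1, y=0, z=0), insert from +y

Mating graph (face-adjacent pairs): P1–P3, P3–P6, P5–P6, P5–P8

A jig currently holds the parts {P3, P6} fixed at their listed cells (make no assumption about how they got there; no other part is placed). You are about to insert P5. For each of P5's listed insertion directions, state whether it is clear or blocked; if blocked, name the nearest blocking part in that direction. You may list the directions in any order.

+x: clear; +y: clear

+x: ray from P5(0, 0, 0) has no placed part ⇒ clear
+y: ray from P5(0, 0, 0) has no placed part ⇒ clear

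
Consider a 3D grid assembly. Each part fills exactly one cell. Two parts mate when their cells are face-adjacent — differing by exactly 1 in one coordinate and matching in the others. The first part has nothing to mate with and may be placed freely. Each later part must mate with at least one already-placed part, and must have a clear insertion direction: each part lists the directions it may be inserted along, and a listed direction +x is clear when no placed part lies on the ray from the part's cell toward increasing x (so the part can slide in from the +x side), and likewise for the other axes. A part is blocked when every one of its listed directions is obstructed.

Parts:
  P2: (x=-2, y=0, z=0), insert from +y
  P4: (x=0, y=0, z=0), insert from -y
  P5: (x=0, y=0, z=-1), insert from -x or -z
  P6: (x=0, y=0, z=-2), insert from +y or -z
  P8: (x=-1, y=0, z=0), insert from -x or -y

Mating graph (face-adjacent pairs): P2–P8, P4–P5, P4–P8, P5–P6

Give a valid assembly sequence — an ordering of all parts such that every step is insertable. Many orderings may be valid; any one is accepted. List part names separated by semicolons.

P4; P5; P6; P8; P2

1. P4@(0, 0, 0) [-y clear] — {P4}
2. P5@(0, 0, -1) [-x clear] — {P4, P5}
3. P6@(0, 0, -2) [+y clear] — {P4, P5, P6}
4. P8@(-1, 0, 0) [-x clear] — {P4, P5, P6, P8}
5. P2@(-2, 0, 0) [+y clear] — {P2, P4, P5, P6, P8}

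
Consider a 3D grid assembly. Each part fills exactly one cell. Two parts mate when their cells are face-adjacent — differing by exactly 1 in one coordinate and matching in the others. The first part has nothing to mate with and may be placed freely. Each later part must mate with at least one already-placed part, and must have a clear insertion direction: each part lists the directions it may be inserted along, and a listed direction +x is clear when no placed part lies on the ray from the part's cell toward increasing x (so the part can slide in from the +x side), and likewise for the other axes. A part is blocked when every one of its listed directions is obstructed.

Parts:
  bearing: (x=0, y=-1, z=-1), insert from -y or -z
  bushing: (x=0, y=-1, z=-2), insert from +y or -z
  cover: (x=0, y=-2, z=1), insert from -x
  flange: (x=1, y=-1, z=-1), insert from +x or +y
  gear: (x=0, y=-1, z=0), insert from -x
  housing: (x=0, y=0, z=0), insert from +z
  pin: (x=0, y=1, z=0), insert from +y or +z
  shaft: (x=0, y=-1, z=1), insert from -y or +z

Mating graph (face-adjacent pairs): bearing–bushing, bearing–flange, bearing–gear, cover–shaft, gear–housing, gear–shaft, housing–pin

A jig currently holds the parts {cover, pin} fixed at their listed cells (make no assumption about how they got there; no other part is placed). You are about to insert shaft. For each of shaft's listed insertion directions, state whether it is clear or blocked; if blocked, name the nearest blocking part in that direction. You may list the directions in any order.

-y: nearest on ray is cover@(0, -2, 1) ⇒ blocked
+z: ray from shaft(0, -1, 1) has no placed part ⇒ clear

+z: clear; -y: blocked by cover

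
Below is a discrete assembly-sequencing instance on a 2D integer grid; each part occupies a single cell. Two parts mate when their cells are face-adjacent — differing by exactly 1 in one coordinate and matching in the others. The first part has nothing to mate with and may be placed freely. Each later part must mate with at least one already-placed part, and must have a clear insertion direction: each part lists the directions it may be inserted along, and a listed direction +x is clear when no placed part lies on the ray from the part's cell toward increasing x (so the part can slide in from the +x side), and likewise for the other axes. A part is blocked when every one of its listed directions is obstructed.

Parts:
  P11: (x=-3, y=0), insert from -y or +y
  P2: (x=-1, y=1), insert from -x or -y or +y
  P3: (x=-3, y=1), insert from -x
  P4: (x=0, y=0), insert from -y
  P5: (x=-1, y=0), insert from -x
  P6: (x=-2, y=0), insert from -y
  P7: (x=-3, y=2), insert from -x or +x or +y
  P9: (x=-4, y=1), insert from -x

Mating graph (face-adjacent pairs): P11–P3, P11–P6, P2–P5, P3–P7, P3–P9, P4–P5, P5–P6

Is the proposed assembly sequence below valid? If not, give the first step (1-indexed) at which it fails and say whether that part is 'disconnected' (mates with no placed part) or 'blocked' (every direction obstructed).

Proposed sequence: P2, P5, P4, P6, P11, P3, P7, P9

Valid

1. P2@(-1, 1) [-x clear] — {P2}
2. P5@(-1, 0) [-x clear] — {P2, P5}
3. P4@(0, 0) [-y clear] — {P2, P4, P5}
4. P6@(-2, 0) [-y clear] — {P2, P4, P5, P6}
5. P11@(-3, 0) [-y clear] — {P11, P2, P4, P5, P6}
6. P3@(-3, 1) [-x clear] — {P11, P2, P3, P4, P5, P6}
7. P7@(-3, 2) [-x clear] — {P11, P2, P3, P4, P5, P6, P7}
8. P9@(-4, 1) [-x clear] — {P11, P2, P3, P4, P5, P6, P7, P9}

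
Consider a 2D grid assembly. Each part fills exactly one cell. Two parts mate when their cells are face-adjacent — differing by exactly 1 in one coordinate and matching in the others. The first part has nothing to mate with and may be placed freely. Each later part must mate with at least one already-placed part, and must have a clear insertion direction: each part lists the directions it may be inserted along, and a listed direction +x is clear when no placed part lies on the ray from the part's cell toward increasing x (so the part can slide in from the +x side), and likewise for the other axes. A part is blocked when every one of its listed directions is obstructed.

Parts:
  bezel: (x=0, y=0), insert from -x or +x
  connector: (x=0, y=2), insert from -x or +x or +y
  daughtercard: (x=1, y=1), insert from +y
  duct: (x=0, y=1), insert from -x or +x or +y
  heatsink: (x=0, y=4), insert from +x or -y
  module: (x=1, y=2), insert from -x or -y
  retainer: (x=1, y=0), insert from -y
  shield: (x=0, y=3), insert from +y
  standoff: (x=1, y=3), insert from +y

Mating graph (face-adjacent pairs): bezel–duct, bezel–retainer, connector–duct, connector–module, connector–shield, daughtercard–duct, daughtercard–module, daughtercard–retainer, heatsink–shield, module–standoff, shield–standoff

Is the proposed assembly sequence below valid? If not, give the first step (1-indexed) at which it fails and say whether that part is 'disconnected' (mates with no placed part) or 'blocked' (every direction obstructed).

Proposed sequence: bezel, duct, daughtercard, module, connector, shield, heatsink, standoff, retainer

1. bezel@(0, 0) [-x clear] — {bezel}
2. duct@(0, 1) [-x clear] — {bezel, duct}
3. daughtercard@(1, 1) [+y clear] — {bezel, daughtercard, duct}
4. module@(1, 2) [-x clear] — {bezel, daughtercard, duct, module}
5. connector@(0, 2) [-x clear] — {bezel, connector, daughtercard, duct, module}
6. shield@(0, 3) [+y clear] — {bezel, connector, daughtercard, duct, module, shield}
7. heatsink@(0, 4) [+x clear] — {bezel, connector, daughtercard, duct, heatsink, module, shield}
8. standoff@(1, 3) [+y clear] — {bezel, connector, daughtercard, duct, heatsink, module, shield, standoff}
9. retainer@(1, 0) [-y clear] — {bezel, connector, daughtercard, duct, heatsink, module, retainer, shield, standoff}

Valid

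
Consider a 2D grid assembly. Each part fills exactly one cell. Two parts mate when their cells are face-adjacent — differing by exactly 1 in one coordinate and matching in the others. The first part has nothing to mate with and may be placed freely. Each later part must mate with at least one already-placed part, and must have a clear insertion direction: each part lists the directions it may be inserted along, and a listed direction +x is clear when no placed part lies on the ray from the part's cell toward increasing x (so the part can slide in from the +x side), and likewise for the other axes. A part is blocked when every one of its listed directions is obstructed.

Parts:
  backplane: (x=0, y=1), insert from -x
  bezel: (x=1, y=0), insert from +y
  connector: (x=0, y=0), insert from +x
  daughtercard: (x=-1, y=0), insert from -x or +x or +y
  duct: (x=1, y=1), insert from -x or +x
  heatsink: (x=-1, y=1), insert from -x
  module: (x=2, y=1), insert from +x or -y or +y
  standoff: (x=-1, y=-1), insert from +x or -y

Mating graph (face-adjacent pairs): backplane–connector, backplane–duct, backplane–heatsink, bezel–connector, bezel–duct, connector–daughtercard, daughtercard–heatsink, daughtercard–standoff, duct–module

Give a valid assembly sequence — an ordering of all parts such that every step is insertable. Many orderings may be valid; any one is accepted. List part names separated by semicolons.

connector; backplane; daughtercard; bezel; duct; heatsink; standoff; module

1. connector@(0, 0) [+x clear] — {connector}
2. backplane@(0, 1) [-x clear] — {backplane, connector}
3. daughtercard@(-1, 0) [-x clear] — {backplane, connector, daughtercard}
4. bezel@(1, 0) [+y clear] — {backplane, bezel, connector, daughtercard}
5. duct@(1, 1) [+x clear] — {backplane, bezel, connector, daughtercard, duct}
6. heatsink@(-1, 1) [-x clear] — {backplane, bezel, connector, daughtercard, duct, heatsink}
7. standoff@(-1, -1) [+x clear] — {backplane, bezel, connector, daughtercard, duct, heatsink, standoff}
8. module@(2, 1) [+x clear] — {backplane, bezel, connector, daughtercard, duct, heatsink, module, standoff}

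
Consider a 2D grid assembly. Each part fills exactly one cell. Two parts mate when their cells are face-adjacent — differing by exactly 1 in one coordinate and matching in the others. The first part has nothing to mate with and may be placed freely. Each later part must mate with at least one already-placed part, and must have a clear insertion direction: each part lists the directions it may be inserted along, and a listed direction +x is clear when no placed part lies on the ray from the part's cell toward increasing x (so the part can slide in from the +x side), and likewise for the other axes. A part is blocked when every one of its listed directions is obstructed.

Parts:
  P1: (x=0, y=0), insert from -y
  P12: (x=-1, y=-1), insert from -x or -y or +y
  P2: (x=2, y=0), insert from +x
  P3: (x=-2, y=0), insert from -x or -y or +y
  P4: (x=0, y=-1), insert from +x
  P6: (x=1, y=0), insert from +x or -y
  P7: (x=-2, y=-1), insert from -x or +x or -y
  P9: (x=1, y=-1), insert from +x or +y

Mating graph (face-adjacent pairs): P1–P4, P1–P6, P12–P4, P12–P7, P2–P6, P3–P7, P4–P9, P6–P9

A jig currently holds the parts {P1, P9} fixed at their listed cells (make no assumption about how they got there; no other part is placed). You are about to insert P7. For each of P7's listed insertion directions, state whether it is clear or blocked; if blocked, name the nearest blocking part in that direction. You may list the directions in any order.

+x: blocked by P9; -x: clear; -y: clear

-x: ray from P7(-2, -1) has no placed part ⇒ clear
+x: nearest on ray is P9@(1, -1) ⇒ blocked
-y: ray from P7(-2, -1) has no placed part ⇒ clear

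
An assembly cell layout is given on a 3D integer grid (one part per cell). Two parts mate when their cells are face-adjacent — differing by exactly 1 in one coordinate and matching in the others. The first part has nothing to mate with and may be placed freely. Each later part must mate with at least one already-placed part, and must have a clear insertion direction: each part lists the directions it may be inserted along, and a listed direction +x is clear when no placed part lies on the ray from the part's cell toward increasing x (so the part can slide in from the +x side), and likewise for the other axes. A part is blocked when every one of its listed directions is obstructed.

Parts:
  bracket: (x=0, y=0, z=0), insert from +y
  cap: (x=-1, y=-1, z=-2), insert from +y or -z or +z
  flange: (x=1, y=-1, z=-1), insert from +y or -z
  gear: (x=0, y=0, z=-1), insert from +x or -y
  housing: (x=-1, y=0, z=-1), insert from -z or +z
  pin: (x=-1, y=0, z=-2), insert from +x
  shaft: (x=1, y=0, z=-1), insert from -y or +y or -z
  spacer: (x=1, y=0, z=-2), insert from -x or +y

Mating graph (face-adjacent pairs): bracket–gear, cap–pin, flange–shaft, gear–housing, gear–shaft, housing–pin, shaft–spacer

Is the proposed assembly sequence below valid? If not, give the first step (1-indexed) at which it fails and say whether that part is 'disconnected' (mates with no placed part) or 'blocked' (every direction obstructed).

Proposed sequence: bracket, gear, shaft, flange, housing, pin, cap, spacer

1. bracket@(0, 0, 0) [+y clear] — {bracket}
2. gear@(0, 0, -1) [+x clear] — {bracket, gear}
3. shaft@(1, 0, -1) [-y clear] — {bracket, gear, shaft}
4. flange@(1, -1, -1) [-z clear] — {bracket, flange, gear, shaft}
5. housing@(-1, 0, -1) [-z clear] — {bracket, flange, gear, housing, shaft}
6. pin@(-1, 0, -2) [+x clear] — {bracket, flange, gear, housing, pin, shaft}
7. cap@(-1, -1, -2) [-z clear] — {bracket, cap, flange, gear, housing, pin, shaft}
8. spacer@(1, 0, -2) [+y clear] — {bracket, cap, flange, gear, housing, pin, shaft, spacer}

Valid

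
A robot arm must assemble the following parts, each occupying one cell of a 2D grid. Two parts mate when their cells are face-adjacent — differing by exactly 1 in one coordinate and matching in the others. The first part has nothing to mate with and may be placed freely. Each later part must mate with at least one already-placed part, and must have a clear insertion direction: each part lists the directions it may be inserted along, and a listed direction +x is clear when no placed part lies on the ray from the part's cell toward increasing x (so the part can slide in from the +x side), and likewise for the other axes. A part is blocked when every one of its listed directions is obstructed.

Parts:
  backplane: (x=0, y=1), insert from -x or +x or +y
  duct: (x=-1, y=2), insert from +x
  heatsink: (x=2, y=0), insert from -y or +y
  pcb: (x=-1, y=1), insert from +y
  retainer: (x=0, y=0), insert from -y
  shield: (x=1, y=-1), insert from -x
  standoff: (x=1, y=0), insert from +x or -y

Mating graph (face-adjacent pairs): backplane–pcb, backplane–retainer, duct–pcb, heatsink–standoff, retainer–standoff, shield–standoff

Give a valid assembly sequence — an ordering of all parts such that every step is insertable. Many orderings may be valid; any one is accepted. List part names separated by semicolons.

1. pcb@(-1, 1) [+y clear] — {pcb}
2. duct@(-1, 2) [+x clear] — {duct, pcb}
3. backplane@(0, 1) [+x clear] — {backplane, duct, pcb}
4. retainer@(0, 0) [-y clear] — {backplane, duct, pcb, retainer}
5. standoff@(1, 0) [+x clear] — {backplane, duct, pcb, retainer, standoff}
6. heatsink@(2, 0) [-y clear] — {backplane, duct, heatsink, pcb, retainer, standoff}
7. shield@(1, -1) [-x clear] — {backplane, duct, heatsink, pcb, retainer, shield, standoff}

pcb; duct; backplane; retainer; standoff; heatsink; shield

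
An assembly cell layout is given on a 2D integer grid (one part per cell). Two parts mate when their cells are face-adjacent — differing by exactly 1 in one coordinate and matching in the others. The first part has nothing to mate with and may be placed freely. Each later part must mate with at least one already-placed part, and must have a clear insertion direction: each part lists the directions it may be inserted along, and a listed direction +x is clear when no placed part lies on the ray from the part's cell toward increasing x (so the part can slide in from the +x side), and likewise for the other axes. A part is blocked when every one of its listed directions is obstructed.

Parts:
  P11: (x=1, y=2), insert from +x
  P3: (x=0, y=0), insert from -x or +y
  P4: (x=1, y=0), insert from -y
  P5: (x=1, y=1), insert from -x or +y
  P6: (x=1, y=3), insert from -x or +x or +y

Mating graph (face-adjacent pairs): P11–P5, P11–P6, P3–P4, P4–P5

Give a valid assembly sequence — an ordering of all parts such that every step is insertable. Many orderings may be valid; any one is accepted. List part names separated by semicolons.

P4; P3; P5; P11; P6

1. P4@(1, 0) [-y clear] — {P4}
2. P3@(0, 0) [-x clear] — {P3, P4}
3. P5@(1, 1) [-x clear] — {P3, P4, P5}
4. P11@(1, 2) [+x clear] — {P11, P3, P4, P5}
5. P6@(1, 3) [-x clear] — {P11, P3, P4, P5, P6}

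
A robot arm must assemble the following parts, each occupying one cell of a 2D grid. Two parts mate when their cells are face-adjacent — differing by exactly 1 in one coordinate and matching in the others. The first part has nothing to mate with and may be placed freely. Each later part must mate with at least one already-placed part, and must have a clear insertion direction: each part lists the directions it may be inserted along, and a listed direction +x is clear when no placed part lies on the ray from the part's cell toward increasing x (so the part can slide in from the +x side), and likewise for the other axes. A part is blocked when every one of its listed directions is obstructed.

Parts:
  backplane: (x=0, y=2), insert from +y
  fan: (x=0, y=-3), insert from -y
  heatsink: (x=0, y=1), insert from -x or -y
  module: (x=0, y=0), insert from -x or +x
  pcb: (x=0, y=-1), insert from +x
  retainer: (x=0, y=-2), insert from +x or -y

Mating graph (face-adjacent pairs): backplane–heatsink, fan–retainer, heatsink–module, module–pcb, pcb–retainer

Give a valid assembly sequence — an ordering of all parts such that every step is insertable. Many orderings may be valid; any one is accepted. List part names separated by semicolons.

retainer; pcb; fan; module; heatsink; backplane

1. retainer@(0, -2) [+x clear] — {retainer}
2. pcb@(0, -1) [+x clear] — {pcb, retainer}
3. fan@(0, -3) [-y clear] — {fan, pcb, retainer}
4. module@(0, 0) [-x clear] — {fan, module, pcb, retainer}
5. heatsink@(0, 1) [-x clear] — {fan, heatsink, module, pcb, retainer}
6. backplane@(0, 2) [+y clear] — {backplane, fan, heatsink, module, pcb, retainer}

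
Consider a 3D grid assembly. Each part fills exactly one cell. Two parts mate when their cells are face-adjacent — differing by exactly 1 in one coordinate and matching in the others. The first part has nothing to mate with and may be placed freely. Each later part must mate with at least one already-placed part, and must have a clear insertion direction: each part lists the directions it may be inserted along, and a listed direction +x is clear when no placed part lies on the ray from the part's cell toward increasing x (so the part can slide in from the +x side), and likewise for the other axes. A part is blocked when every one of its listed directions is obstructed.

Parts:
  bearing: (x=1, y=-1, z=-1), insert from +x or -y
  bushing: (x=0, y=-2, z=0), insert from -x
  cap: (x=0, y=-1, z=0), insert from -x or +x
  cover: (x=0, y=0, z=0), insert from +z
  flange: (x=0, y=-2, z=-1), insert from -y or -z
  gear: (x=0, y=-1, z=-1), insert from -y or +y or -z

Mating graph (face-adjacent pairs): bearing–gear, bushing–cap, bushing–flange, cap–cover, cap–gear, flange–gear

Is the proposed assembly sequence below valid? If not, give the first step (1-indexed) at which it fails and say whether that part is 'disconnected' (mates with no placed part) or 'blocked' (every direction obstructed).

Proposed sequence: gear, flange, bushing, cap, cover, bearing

Valid

1. gear@(0, -1, -1) [-y clear] — {gear}
2. flange@(0, -2, -1) [-y clear] — {flange, gear}
3. bushing@(0, -2, 0) [-x clear] — {bushing, flange, gear}
4. cap@(0, -1, 0) [-x clear] — {bushing, cap, flange, gear}
5. cover@(0, 0, 0) [+z clear] — {bushing, cap, cover, flange, gear}
6. bearing@(1, -1, -1) [+x clear] — {bearing, bushing, cap, cover, flange, gear}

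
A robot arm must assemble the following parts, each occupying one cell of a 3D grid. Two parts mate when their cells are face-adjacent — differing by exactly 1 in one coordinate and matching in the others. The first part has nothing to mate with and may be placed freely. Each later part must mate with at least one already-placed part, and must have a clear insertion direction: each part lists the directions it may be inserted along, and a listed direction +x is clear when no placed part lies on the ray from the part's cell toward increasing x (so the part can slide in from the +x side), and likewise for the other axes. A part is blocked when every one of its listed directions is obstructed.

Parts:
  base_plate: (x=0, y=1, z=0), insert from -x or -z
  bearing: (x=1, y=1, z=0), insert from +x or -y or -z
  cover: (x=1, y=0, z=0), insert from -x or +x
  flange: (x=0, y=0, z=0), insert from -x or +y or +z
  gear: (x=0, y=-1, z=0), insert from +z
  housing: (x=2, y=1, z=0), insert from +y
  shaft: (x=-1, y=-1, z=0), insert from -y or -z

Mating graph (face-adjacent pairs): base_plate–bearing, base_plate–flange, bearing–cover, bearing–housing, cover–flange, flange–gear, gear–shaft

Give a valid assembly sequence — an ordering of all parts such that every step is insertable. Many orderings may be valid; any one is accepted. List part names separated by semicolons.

gear; shaft; flange; base_plate; bearing; cover; housing

1. gear@(0, -1, 0) [+z clear] — {gear}
2. shaft@(-1, -1, 0) [-y clear] — {gear, shaft}
3. flange@(0, 0, 0) [-x clear] — {flange, gear, shaft}
4. base_plate@(0, 1, 0) [-x clear] — {base_plate, flange, gear, shaft}
5. bearing@(1, 1, 0) [+x clear] — {base_plate, bearing, flange, gear, shaft}
6. cover@(1, 0, 0) [+x clear] — {base_plate, bearing, cover, flange, gear, shaft}
7. housing@(2, 1, 0) [+y clear] — {base_plate, bearing, cover, flange, gear, housing, shaft}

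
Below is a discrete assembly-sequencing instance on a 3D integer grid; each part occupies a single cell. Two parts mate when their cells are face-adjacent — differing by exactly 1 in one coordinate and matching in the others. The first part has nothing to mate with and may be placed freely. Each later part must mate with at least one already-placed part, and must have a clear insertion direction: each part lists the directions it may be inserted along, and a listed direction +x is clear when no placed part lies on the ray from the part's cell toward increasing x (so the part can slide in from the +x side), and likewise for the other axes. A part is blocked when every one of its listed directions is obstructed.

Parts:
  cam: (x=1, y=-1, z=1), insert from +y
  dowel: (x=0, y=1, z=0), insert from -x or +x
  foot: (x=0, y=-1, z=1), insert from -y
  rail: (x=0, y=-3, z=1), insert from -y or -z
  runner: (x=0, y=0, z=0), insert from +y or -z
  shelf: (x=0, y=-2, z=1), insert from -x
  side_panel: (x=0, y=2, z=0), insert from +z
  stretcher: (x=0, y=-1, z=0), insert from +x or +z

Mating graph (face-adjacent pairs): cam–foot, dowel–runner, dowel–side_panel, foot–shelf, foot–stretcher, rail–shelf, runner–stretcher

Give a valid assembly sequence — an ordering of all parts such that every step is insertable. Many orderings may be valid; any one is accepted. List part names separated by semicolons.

side_panel; dowel; runner; stretcher; foot; shelf; rail; cam

1. side_panel@(0, 2, 0) [+z clear] — {side_panel}
2. dowel@(0, 1, 0) [-x clear] — {dowel, side_panel}
3. runner@(0, 0, 0) [-z clear] — {dowel, runner, side_panel}
4. stretcher@(0, -1, 0) [+x clear] — {dowel, runner, side_panel, stretcher}
5. foot@(0, -1, 1) [-y clear] — {dowel, foot, runner, side_panel, stretcher}
6. shelf@(0, -2, 1) [-x clear] — {dowel, foot, runner, shelf, side_panel, stretcher}
7. rail@(0, -3, 1) [-y clear] — {dowel, foot, rail, runner, shelf, side_panel, stretcher}
8. cam@(1, -1, 1) [+y clear] — {cam, dowel, foot, rail, runner, shelf, side_panel, stretcher}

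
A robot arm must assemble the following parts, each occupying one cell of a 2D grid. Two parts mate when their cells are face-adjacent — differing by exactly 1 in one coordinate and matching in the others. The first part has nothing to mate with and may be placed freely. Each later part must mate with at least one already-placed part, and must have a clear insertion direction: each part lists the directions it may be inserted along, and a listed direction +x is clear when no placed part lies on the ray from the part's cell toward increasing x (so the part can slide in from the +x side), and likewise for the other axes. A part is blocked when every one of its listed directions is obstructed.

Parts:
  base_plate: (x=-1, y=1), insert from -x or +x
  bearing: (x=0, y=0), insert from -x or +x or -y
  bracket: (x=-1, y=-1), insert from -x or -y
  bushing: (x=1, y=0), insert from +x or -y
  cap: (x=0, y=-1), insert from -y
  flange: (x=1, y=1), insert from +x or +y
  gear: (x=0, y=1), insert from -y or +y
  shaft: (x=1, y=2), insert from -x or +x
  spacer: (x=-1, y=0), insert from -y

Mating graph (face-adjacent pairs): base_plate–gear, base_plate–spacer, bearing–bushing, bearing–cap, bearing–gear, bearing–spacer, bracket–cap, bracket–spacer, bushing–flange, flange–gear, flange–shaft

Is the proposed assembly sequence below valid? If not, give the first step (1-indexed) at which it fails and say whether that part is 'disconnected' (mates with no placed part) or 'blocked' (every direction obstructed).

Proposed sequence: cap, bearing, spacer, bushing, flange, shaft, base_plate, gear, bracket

Valid

1. cap@(0, -1) [-y clear] — {cap}
2. bearing@(0, 0) [-x clear] — {bearing, cap}
3. spacer@(-1, 0) [-y clear] — {bearing, cap, spacer}
4. bushing@(1, 0) [+x clear] — {bearing, bushing, cap, spacer}
5. flange@(1, 1) [+x clear] — {bearing, bushing, cap, flange, spacer}
6. shaft@(1, 2) [-x clear] — {bearing, bushing, cap, flange, shaft, spacer}
7. base_plate@(-1, 1) [-x clear] — {base_plate, bearing, bushing, cap, flange, shaft, spacer}
8. gear@(0, 1) [+y clear] — {base_plate, bearing, bushing, cap, flange, gear, shaft, spacer}
9. bracket@(-1, -1) [-x clear] — {base_plate, bearing, bracket, bushing, cap, flange, gear, shaft, spacer}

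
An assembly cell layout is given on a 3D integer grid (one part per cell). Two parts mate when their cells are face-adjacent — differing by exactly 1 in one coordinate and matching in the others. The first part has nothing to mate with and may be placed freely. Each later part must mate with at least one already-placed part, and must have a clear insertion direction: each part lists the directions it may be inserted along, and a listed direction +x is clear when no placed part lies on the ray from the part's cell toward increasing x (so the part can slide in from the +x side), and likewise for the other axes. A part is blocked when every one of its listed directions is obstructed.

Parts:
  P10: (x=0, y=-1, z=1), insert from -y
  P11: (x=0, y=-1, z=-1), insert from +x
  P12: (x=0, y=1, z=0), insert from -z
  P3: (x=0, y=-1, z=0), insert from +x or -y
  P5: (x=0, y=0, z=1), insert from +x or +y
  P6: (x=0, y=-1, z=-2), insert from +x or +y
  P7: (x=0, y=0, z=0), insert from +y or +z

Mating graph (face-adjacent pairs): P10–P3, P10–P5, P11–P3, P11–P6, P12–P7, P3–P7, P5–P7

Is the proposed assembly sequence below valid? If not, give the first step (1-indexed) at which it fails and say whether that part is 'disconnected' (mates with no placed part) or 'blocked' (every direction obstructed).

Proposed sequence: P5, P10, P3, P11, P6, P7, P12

Valid

1. P5@(0, 0, 1) [+x clear] — {P5}
2. P10@(0, -1, 1) [-y clear] — {P10, P5}
3. P3@(0, -1, 0) [+x clear] — {P10, P3, P5}
4. P11@(0, -1, -1) [+x clear] — {P10, P11, P3, P5}
5. P6@(0, -1, -2) [+x clear] — {P10, P11, P3, P5, P6}
6. P7@(0, 0, 0) [+y clear] — {P10, P11, P3, P5, P6, P7}
7. P12@(0, 1, 0) [-z clear] — {P10, P11, P12, P3, P5, P6, P7}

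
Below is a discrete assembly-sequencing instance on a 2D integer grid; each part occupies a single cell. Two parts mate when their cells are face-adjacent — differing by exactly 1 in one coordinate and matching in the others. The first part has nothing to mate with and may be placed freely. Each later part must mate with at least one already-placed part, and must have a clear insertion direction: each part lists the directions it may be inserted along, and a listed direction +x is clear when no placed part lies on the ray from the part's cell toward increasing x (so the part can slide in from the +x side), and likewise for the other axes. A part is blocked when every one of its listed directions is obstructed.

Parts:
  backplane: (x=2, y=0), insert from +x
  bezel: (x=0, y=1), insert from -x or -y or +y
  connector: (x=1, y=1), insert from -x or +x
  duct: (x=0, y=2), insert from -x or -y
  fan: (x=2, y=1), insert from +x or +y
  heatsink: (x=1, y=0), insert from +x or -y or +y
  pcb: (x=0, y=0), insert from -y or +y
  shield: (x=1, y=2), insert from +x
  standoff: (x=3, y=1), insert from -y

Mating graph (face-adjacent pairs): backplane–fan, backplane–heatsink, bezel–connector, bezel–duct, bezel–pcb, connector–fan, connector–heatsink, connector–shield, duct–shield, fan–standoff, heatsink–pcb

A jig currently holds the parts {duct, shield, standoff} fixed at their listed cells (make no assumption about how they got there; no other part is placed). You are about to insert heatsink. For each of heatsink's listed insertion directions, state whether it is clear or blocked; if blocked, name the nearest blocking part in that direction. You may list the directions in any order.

+x: clear; +y: blocked by shield; -y: clear

+x: ray from heatsink(1, 0) has no placed part ⇒ clear
-y: ray from heatsink(1, 0) has no placed part ⇒ clear
+y: nearest on ray is shield@(1, 2) ⇒ blocked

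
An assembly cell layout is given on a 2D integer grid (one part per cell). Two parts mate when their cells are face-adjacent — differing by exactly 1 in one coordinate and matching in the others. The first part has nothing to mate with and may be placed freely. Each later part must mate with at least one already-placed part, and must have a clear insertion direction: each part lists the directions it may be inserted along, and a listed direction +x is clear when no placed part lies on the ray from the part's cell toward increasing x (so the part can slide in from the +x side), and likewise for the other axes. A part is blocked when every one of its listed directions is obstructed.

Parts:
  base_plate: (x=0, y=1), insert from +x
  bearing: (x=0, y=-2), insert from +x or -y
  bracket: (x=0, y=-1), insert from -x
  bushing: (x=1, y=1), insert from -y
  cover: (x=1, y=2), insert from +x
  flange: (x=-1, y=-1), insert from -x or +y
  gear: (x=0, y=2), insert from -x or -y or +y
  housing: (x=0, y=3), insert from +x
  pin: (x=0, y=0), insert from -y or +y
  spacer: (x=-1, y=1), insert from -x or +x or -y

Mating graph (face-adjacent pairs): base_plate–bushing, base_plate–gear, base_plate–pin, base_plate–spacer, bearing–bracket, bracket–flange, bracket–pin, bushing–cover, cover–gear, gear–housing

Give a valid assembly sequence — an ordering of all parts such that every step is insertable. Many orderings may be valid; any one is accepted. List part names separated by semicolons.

1. housing@(0, 3) [+x clear] — {housing}
2. gear@(0, 2) [-x clear] — {gear, housing}
3. base_plate@(0, 1) [+x clear] — {base_plate, gear, housing}
4. bushing@(1, 1) [-y clear] — {base_plate, bushing, gear, housing}
5. pin@(0, 0) [-y clear] — {base_plate, bushing, gear, housing, pin}
6. bracket@(0, -1) [-x clear] — {base_plate, bracket, bushing, gear, housing, pin}
7. spacer@(-1, 1) [-x clear] — {base_plate, bracket, bushing, gear, housing, pin, spacer}
8. flange@(-1, -1) [-x clear] — {base_plate, bracket, bushing, flange, gear, housing, pin, spacer}
9. bearing@(0, -2) [+x clear] — {base_plate, bearing, bracket, bushing, flange, gear, housing, pin, spacer}
10. cover@(1, 2) [+x clear] — {base_plate, bearing, bracket, bushing, cover, flange, gear, housing, pin, spacer}

housing; gear; base_plate; bushing; pin; bracket; spacer; flange; bearing; cover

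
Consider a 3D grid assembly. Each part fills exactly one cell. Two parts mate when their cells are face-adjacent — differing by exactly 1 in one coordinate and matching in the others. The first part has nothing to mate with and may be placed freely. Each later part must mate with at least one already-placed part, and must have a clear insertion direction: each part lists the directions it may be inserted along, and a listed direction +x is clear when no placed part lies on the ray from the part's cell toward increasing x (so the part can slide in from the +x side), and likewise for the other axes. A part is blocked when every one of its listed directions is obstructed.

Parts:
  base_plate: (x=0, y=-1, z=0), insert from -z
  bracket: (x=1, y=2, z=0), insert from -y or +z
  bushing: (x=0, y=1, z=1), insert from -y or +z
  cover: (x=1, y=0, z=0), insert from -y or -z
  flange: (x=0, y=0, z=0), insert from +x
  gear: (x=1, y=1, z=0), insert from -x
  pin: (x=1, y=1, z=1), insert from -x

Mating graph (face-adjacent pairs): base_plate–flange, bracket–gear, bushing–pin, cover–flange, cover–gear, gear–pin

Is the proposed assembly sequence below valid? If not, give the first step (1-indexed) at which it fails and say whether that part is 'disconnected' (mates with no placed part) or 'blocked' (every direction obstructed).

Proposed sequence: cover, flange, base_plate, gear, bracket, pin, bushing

Invalid at step 2 (blocked)

1. cover@(1, 0, 0) [-y clear] — {cover}
2. flange@(0, 0, 0) — +x all obstructed ⇒ blocked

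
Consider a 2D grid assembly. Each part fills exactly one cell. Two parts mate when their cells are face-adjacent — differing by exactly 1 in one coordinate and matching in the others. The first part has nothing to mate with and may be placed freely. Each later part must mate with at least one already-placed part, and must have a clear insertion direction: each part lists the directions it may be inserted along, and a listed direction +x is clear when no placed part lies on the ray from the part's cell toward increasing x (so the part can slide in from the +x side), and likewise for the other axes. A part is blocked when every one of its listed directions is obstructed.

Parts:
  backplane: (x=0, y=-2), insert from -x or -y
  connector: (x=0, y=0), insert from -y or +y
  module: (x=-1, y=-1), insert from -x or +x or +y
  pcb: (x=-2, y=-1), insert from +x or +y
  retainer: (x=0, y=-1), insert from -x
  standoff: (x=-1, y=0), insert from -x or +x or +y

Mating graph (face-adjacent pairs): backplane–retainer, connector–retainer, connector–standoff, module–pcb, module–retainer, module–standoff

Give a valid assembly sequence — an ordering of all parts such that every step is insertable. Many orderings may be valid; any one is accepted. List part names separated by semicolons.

1. backplane@(0, -2) [-x clear] — {backplane}
2. retainer@(0, -1) [-x clear] — {backplane, retainer}
3. connector@(0, 0) [+y clear] — {backplane, connector, retainer}
4. standoff@(-1, 0) [-x clear] — {backplane, connector, retainer, standoff}
5. module@(-1, -1) [-x clear] — {backplane, connector, module, retainer, standoff}
6. pcb@(-2, -1) [+y clear] — {backplane, connector, module, pcb, retainer, standoff}

backplane; retainer; connector; standoff; module; pcb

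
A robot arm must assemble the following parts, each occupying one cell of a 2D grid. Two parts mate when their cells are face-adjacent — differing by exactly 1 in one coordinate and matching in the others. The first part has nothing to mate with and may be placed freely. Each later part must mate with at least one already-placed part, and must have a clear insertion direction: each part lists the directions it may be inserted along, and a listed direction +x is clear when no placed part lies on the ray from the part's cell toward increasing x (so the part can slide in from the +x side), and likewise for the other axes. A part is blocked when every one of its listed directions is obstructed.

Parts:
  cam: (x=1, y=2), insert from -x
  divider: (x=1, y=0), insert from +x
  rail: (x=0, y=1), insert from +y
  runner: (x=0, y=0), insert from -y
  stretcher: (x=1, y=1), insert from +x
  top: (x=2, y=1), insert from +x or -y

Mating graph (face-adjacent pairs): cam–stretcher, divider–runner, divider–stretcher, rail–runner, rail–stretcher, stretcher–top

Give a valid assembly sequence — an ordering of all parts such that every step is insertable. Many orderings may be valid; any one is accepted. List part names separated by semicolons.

1. stretcher@(1, 1) [+x clear] — {stretcher}
2. top@(2, 1) [+x clear] — {stretcher, top}
3. rail@(0, 1) [+y clear] — {rail, stretcher, top}
4. runner@(0, 0) [-y clear] — {rail, runner, stretcher, top}
5. cam@(1, 2) [-x clear] — {cam, rail, runner, stretcher, top}
6. divider@(1, 0) [+x clear] — {cam, divider, rail, runner, stretcher, top}

stretcher; top; rail; runner; cam; divider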